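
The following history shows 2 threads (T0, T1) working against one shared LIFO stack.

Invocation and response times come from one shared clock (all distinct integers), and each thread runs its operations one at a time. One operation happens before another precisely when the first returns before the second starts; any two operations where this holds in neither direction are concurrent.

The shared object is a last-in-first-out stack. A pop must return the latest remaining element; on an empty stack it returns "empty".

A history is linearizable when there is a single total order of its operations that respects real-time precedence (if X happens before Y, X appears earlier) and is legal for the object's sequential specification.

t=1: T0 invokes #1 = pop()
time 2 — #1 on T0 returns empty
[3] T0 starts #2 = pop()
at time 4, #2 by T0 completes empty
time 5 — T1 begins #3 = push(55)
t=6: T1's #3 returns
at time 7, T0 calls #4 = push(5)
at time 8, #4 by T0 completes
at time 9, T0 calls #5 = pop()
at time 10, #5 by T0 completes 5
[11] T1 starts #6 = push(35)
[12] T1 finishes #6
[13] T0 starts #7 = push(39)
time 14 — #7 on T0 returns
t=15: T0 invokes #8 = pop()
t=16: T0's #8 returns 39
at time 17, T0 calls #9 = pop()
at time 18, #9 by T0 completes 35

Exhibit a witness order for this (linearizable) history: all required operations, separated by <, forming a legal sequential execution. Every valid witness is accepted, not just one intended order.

#1 < #2 < #3 < #4 < #5 < #6 < #7 < #8 < #9

1. #1 pop() → empty, leaving stack <>
2. #2 pop() → empty, leaving stack <>
3. #3 push(55), leaving stack <55>
4. #4 push(5), leaving stack <55,5>
5. #5 pop() → 5, leaving stack <55>
6. #6 push(35), leaving stack <55,35>
7. #7 push(39), leaving stack <55,35,39>
8. #8 pop() → 39, leaving stack <55,35>
9. #9 pop() → 35, leaving stack <55>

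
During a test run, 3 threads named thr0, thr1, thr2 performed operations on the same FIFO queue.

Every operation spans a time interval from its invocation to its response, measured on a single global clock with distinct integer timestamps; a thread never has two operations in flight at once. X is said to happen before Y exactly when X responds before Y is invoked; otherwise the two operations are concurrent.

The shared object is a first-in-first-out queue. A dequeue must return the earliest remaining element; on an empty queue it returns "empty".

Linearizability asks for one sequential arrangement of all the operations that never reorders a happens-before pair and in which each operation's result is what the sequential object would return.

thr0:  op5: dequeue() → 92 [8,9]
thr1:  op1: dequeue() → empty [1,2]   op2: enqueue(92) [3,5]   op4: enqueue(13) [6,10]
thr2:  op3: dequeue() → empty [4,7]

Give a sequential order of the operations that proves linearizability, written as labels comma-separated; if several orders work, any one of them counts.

op1, op3, op2, op4, op5

step 1: op1 dequeue() → empty — queue <>
step 2: op3 dequeue() → empty — queue <>
step 3: op2 enqueue(92) — queue <92>
step 4: op4 enqueue(13) — queue <92,13>
step 5: op5 dequeue() → 92 — queue <13>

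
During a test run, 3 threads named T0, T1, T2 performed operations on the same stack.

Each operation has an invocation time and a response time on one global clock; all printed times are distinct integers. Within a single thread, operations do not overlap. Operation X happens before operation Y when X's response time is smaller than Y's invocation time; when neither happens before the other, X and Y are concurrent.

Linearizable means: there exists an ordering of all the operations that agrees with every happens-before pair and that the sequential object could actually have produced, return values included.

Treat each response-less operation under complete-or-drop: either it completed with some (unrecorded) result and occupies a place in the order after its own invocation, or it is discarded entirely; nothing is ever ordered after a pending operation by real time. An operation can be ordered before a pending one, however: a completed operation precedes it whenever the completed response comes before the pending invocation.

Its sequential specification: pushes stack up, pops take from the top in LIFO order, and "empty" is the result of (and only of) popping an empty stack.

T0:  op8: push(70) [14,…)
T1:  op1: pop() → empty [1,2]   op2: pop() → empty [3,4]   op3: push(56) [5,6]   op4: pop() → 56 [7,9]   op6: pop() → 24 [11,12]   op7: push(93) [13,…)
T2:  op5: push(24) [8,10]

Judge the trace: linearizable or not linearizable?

linearizable

one valid linearization: op1, op2, op3, op4, op5, op6
after step 1 (op1 pop() → empty): stack <>
after step 2 (op2 pop() → empty): stack <>
after step 3 (op3 push(56)): stack <56>
after step 4 (op4 pop() → 56): stack <>
after step 5 (op5 push(24)): stack <24>
after step 6 (op6 pop() → 24): stack <>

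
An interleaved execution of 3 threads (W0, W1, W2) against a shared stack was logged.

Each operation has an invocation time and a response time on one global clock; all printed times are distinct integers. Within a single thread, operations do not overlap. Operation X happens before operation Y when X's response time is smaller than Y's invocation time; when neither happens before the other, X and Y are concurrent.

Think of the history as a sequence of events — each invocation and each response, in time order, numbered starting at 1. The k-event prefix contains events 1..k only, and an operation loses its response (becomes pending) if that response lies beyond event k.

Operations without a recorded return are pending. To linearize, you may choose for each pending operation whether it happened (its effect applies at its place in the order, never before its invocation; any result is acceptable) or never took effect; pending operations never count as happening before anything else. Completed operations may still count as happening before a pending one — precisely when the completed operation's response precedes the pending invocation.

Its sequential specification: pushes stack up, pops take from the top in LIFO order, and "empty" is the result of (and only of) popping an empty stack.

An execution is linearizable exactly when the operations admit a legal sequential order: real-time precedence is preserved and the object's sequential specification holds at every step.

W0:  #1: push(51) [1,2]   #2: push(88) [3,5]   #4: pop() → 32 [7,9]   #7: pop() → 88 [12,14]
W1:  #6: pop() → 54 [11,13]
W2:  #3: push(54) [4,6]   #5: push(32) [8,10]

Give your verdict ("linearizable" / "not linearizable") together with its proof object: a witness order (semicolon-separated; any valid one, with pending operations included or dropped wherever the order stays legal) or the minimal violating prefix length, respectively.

linearizable — witness: #1; #2; #3; #5; #4; #6; #7

1. #1 push(51), leaving stack <51>
2. #2 push(88), leaving stack <51,88>
3. #3 push(54), leaving stack <51,88,54>
4. #5 push(32), leaving stack <51,88,54,32>
5. #4 pop() → 32, leaving stack <51,88,54>
6. #6 pop() → 54, leaving stack <51,88>
7. #7 pop() → 88, leaving stack <51>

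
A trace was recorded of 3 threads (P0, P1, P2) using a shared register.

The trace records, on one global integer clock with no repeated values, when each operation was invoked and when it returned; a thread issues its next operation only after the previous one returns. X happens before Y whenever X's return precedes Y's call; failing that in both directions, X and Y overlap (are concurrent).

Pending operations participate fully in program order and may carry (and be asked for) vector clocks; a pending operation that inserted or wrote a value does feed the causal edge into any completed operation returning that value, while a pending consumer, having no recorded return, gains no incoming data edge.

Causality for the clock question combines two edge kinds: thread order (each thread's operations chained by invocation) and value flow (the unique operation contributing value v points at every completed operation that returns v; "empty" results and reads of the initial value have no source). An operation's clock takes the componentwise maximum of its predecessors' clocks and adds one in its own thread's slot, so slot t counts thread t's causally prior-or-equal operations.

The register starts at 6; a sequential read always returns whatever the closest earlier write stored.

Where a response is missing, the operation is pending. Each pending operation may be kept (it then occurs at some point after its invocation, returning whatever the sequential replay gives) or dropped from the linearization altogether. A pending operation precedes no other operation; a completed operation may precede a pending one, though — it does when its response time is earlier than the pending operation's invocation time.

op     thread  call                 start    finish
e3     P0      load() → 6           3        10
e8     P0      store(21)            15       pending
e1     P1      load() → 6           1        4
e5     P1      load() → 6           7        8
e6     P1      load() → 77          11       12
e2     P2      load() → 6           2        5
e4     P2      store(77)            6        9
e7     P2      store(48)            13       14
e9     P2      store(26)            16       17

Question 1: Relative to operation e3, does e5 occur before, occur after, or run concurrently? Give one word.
e5 spans [7,8], e3 spans [3,10]
the intervals overlap in both directions

concurrent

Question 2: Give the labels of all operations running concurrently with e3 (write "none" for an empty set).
e3 spans [3,10]; an op avoiding the whole window 3..10 is ordered, any other is concurrent
e1 [1,4]: concurrent
e2 [2,5]: concurrent
e4 [6,9]: concurrent
e5 [7,8]: concurrent
e6 [11,12]: after
e7 [13,14]: after
e8 [15,…): after
e9 [16,17]: after

e1, e2, e4, e5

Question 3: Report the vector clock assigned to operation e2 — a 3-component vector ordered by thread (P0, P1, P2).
VC(e2, invoked at 2): no causal predecessors; +1 on P2 → (0, 0, 1)
VC(e1, invoked at 1): no causal predecessors; +1 on P1 → (0, 1, 0)
VC(e3, invoked at 3): no causal predecessors; +1 on P0 → (1, 0, 0)
invoked at 6, e4 merges VC(e2)=(0, 0, 1) and bumps P2's slot → (0, 0, 2)
invoked at 7, e5 merges VC(e1)=(0, 1, 0) and bumps P1's slot → (0, 2, 0)
invoked at 15, e8 merges VC(e3)=(1, 0, 0) and bumps P0's slot → (2, 0, 0)
invoked at 13, e7 merges VC(e4)=(0, 0, 2) and bumps P2's slot → (0, 0, 3)
invoked at 16, e9 merges VC(e7)=(0, 0, 3) and bumps P2's slot → (0, 0, 4)
invoked at 11, e6 merges VC(e4)=(0, 0, 2), VC(e5)=(0, 2, 0) and bumps P1's slot → (0, 3, 2)
target: VC(e2) = (0, 0, 1)

(0, 0, 1)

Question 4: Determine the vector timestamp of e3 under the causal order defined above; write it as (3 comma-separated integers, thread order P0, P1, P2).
e2 (invocation 2): nothing precedes it; P2's component alone gives (0, 0, 1)
e1 (invocation 1): nothing precedes it; P1's component alone gives (0, 1, 0)
e3 (invocation 3): nothing precedes it; P0's component alone gives (1, 0, 0)
VC(e4, invoked at 6): max of VC(e2)=(0, 0, 1), then +1 on thread P2 → (0, 0, 2)
VC(e5, invoked at 7): max of VC(e1)=(0, 1, 0), then +1 on thread P1 → (0, 2, 0)
VC(e8, invoked at 15): max of VC(e3)=(1, 0, 0), then +1 on thread P0 → (2, 0, 0)
VC(e7, invoked at 13): max of VC(e4)=(0, 0, 2), then +1 on thread P2 → (0, 0, 3)
VC(e9, invoked at 16): max of VC(e7)=(0, 0, 3), then +1 on thread P2 → (0, 0, 4)
VC(e6, invoked at 11): max of VC(e4)=(0, 0, 2), VC(e5)=(0, 2, 0), then +1 on thread P1 → (0, 3, 2)
target: VC(e3) = (1, 0, 0)

(1, 0, 0)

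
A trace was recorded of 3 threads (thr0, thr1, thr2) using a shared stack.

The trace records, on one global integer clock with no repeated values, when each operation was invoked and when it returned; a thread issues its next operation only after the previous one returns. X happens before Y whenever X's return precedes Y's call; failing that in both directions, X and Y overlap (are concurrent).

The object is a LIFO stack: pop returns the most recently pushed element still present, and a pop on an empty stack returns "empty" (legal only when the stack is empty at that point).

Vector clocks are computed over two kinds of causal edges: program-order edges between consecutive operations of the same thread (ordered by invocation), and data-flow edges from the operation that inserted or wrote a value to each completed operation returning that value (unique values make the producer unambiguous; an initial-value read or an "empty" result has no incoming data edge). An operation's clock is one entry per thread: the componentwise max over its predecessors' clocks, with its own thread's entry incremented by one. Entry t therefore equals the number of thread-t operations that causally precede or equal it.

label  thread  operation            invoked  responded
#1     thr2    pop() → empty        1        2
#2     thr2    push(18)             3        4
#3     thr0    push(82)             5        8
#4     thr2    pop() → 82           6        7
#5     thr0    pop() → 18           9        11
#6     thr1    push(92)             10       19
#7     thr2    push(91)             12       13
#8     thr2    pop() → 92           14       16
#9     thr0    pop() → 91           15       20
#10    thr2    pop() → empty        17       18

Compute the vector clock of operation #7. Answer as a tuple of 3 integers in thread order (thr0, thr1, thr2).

(1, 0, 4)

VC(#1, invoked at 1): no causal predecessors; +1 on thr2 → (0, 0, 1)
VC(#6, invoked at 10): no causal predecessors; +1 on thr1 → (0, 1, 0)
VC(#3, invoked at 5): no causal predecessors; +1 on thr0 → (1, 0, 0)
#2 (invocation 3): componentwise max over VC(#1)=(0, 0, 1), +1 at thr2, giving (0, 0, 2)
#4 (invocation 6): componentwise max over VC(#2)=(0, 0, 2), VC(#3)=(1, 0, 0), +1 at thr2, giving (1, 0, 3)
#5 (invocation 9): componentwise max over VC(#2)=(0, 0, 2), VC(#3)=(1, 0, 0), +1 at thr0, giving (2, 0, 2)
#7 (invocation 12): componentwise max over VC(#4)=(1, 0, 3), +1 at thr2, giving (1, 0, 4)
#8 (invocation 14): componentwise max over VC(#6)=(0, 1, 0), VC(#7)=(1, 0, 4), +1 at thr2, giving (1, 1, 5)
#9 (invocation 15): componentwise max over VC(#5)=(2, 0, 2), VC(#7)=(1, 0, 4), +1 at thr0, giving (3, 0, 4)
#10 (invocation 17): componentwise max over VC(#8)=(1, 1, 5), +1 at thr2, giving (1, 1, 6)
target: VC(#7) = (1, 0, 4)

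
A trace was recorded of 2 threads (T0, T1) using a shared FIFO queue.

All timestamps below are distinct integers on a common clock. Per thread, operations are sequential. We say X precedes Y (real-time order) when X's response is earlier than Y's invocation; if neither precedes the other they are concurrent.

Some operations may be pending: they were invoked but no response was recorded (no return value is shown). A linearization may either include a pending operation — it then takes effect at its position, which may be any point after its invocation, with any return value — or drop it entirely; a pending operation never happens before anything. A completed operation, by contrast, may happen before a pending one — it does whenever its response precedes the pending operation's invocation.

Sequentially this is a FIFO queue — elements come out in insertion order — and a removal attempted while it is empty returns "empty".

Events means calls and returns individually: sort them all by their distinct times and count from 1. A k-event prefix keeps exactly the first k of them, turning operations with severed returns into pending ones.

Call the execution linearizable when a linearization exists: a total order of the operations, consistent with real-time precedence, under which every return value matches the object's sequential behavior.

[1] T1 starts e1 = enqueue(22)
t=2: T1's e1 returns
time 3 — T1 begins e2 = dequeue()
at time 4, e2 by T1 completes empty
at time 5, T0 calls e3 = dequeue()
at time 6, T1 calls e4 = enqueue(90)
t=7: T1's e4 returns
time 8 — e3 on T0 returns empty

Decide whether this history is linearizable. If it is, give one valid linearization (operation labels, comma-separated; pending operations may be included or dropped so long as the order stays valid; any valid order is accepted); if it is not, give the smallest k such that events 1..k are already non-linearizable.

not linearizable — minimal violating prefix: 4 events

through event 3 a valid linearization exists; event 4 (e2 responding at time 4) ends that
exhaustive check: the 2 completed FIFO queue ops admit one real-time order; illegal
sample order e1, e2 stalls at step 2 — e2 dequeue() → empty has no legal effect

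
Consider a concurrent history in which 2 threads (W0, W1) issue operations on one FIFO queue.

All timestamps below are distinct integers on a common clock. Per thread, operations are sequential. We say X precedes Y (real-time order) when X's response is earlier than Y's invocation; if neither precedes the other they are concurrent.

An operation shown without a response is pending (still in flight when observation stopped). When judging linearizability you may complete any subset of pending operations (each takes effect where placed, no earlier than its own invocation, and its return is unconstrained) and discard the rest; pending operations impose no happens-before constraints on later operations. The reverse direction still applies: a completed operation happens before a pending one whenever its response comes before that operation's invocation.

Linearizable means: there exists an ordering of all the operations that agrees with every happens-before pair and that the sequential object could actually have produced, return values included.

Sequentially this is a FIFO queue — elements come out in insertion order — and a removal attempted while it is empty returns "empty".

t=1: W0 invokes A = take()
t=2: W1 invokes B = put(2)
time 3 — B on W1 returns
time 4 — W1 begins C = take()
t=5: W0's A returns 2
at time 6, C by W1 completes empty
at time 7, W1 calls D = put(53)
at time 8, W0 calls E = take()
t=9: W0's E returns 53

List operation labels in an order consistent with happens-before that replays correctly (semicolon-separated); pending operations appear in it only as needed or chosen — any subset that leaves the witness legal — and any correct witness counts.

B; A; C; D; E

1. B put(2), leaving queue <2>
2. A take() → 2, leaving queue <>
3. C take() → empty, leaving queue <>
4. D put(53) (pending, included), leaving queue <53>
5. E take() → 53, leaving queue <>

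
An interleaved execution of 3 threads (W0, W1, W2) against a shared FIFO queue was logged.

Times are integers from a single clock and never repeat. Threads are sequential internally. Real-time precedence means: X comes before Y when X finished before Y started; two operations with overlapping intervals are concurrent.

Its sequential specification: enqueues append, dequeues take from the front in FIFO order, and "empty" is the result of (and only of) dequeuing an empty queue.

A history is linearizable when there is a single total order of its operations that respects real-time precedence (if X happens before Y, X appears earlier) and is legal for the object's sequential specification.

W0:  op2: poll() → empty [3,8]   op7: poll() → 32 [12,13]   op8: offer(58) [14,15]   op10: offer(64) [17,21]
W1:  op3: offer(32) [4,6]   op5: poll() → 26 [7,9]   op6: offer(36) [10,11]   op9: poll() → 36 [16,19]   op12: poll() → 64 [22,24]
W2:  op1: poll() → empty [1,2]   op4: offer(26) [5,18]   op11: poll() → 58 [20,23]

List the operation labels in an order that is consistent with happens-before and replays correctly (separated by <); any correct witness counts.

1. op1 poll() → empty, leaving queue <>
2. op2 poll() → empty, leaving queue <>
3. op4 offer(26), leaving queue <26>
4. op3 offer(32), leaving queue <26,32>
5. op5 poll() → 26, leaving queue <32>
6. op6 offer(36), leaving queue <32,36>
7. op7 poll() → 32, leaving queue <36>
8. op8 offer(58), leaving queue <36,58>
9. op9 poll() → 36, leaving queue <58>
10. op10 offer(64), leaving queue <58,64>
11. op11 poll() → 58, leaving queue <64>
12. op12 poll() → 64, leaving queue <>

op1 < op2 < op4 < op3 < op5 < op6 < op7 < op8 < op9 < op10 < op11 < op12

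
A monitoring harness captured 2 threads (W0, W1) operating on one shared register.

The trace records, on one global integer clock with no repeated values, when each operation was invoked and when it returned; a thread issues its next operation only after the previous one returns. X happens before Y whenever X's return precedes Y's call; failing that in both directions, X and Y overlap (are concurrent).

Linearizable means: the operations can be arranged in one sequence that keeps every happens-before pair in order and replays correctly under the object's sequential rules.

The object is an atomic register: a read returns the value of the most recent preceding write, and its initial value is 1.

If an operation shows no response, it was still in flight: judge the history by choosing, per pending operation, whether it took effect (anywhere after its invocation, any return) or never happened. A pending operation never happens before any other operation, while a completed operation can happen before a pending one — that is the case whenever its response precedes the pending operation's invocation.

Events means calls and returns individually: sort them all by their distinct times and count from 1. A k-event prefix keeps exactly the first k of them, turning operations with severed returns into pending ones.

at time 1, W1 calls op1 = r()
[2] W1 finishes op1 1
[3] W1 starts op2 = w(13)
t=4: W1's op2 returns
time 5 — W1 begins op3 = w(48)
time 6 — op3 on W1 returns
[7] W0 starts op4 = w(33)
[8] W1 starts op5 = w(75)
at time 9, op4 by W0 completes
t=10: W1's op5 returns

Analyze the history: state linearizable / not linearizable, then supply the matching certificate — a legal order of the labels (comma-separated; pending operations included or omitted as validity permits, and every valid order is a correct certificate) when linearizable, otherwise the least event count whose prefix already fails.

linearizable — witness: op1, op2, op3, op4, op5

1. op1 r() → 1, leaving value 1
2. op2 w(13), leaving value 13
3. op3 w(48), leaving value 48
4. op4 w(33), leaving value 33
5. op5 w(75), leaving value 75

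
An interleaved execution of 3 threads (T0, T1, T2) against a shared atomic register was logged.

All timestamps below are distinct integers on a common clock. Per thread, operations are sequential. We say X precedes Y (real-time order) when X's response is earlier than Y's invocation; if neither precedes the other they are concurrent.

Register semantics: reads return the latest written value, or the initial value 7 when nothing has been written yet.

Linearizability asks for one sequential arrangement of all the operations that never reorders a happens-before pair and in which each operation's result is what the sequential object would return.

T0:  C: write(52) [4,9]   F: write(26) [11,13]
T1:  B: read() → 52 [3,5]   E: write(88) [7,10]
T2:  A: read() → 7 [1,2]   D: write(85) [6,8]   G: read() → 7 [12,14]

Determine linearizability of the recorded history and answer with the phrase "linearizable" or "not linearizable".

not linearizable

prefix check: 1..13 passes, 1..14 fails once G's time-14 response joins
every one of the 16 real-time-consistent orders over 7 completed atomic register ops fails the sequential spec
sample order A, B, C, D, E, F, G stalls at step 2 — B read() → 52 has no legal effect
sample order A, B, C, D, E, G, F stalls at step 2 — B read() → 52 has no legal effect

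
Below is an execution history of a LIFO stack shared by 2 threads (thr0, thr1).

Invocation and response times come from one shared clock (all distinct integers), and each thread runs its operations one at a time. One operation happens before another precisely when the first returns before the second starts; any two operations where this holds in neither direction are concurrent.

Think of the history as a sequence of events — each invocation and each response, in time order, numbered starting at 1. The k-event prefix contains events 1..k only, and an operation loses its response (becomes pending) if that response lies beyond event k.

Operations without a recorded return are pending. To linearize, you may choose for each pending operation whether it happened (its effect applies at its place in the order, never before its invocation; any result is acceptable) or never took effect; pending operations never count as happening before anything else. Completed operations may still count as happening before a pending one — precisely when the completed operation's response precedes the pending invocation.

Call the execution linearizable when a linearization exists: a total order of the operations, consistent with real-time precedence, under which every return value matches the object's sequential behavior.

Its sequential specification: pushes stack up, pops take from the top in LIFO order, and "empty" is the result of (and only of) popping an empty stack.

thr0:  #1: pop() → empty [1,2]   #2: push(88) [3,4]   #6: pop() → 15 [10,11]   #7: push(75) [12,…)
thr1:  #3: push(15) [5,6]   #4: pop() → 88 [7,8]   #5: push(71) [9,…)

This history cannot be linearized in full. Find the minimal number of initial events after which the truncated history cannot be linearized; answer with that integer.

8

one valid order for events 1..7 is #1, #2, #3:
1. #1 pop() → empty, leaving stack <>
2. #2 push(88), leaving stack <88>
3. #3 push(15), leaving stack <88,15>
event 8 — #4's response, time 8 — after it, nothing linearizes
take #1, #2, #3, #4: step 4 already fails, because #4 pop() → 88 cannot occur there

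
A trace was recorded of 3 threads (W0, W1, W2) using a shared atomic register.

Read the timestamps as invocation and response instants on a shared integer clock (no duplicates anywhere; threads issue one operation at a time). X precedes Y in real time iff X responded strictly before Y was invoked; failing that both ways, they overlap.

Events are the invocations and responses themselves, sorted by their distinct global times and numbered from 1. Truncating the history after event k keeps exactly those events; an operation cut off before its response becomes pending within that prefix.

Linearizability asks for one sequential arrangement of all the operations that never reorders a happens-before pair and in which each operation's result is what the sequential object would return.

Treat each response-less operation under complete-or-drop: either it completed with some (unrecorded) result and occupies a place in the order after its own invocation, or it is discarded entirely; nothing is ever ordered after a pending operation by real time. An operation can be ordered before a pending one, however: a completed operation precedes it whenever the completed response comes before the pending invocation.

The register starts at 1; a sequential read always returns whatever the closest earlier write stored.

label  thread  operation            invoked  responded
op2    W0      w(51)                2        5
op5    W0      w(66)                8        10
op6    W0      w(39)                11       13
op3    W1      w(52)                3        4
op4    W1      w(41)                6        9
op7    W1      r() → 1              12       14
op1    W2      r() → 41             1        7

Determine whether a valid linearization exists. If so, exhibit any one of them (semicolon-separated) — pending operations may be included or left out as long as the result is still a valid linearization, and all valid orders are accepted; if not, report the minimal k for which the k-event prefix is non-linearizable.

not linearizable — minimal violating prefix: 14 events

the violation lands at event 14, op7's response at time 14: events 1..13 linearize, events 1..14 do not
the 7 completed operations admit 28 real-time orders; each fails the atomic register replay
take op1, op2, op3, op4, op5, op6, op7: step 1 already fails, because op1 r() → 41 cannot occur there
take op1, op2, op3, op4, op5, op7, op6: step 1 already fails, because op1 r() → 41 cannot occur there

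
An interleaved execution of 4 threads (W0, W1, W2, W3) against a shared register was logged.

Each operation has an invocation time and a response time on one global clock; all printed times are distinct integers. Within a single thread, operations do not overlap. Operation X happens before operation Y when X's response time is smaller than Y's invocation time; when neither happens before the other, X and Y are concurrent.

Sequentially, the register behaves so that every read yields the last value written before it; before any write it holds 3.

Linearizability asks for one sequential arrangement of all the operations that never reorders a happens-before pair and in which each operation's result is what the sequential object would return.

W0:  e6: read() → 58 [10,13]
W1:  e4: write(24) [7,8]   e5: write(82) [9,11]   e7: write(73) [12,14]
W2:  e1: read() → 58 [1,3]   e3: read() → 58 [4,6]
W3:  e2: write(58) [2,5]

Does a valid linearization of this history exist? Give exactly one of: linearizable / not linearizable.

not linearizable

through event 12 a valid linearization exists; event 13 (e6 responding at time 13) ends that
every one of the 6 real-time-consistent orders over 6 completed register ops fails the sequential spec
completion choices over the 1 pending operation (e7) were checked; none helps
e.g. e1, e2, e3, e4, e5, e6 (pending dropped): illegal at step 1, since e1 read() → 58 cannot apply there
e.g. e1, e2, e3, e4, e6, e5 (pending dropped): illegal at step 1, since e1 read() → 58 cannot apply there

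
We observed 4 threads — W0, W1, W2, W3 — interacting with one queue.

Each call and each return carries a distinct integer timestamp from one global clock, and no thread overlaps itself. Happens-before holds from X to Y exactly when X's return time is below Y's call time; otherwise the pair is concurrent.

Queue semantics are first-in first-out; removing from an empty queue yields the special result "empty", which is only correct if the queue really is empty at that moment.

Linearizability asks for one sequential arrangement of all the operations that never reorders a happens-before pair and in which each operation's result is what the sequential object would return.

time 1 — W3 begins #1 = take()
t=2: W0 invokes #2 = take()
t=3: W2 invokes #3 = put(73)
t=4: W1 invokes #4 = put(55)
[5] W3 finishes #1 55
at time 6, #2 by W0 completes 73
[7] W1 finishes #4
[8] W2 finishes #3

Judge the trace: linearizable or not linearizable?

linearizable

a witness: #3, #2, #4, #1
1. #3 put(73), leaving queue <73>
2. #2 take() → 73, leaving queue <>
3. #4 put(55), leaving queue <55>
4. #1 take() → 55, leaving queue <>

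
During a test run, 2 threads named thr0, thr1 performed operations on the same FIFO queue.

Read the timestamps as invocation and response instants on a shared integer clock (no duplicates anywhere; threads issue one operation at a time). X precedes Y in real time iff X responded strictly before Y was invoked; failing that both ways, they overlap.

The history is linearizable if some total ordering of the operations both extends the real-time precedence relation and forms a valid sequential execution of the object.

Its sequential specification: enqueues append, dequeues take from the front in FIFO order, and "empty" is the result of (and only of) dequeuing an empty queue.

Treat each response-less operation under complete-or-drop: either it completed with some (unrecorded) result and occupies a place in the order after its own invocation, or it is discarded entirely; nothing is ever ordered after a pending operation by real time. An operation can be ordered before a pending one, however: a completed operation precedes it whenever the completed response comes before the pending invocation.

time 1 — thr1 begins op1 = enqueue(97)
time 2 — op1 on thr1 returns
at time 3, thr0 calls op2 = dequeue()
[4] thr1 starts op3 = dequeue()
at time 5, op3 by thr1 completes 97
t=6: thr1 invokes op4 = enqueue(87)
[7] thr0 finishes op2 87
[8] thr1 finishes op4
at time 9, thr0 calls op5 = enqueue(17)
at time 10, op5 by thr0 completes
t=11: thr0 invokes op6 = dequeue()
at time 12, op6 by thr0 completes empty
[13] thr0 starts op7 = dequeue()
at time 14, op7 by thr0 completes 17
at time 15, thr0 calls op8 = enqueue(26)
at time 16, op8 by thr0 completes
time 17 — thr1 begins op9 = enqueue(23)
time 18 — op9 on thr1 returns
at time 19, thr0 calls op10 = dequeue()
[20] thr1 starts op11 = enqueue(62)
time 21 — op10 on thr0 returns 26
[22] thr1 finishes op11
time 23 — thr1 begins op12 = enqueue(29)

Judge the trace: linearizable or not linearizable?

not linearizable

already the first 12 events (up to op6's response at time 12) admit no linearization; the first 11 still do
all 3 real-time-respecting orders fail — 6 completed FIFO queue operations, no legal replay
sample order op1, op2, op3, op4, op5, op6 stalls at step 2 — op2 dequeue() → 87 has no legal effect
sample order op1, op3, op2, op4, op5, op6 stalls at step 3 — op2 dequeue() → 87 has no legal effect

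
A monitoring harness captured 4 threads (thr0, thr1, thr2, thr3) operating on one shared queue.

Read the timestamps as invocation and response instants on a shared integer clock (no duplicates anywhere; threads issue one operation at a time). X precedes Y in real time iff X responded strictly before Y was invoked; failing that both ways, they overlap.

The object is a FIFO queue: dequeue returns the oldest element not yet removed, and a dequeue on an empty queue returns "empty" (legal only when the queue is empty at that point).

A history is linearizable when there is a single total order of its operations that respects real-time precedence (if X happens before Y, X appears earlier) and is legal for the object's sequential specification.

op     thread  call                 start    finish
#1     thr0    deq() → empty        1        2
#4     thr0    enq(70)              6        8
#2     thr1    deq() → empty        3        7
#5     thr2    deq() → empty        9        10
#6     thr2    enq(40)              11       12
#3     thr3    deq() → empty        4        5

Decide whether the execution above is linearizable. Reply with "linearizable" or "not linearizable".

not linearizable

through event 9 a valid linearization exists; event 10 (#5 responding at time 10) ends that
all 3 real-time-respecting orders fail — 5 completed queue operations, no legal replay
take #1, #2, #3, #4, #5: step 5 already fails, because #5 deq() → empty cannot occur there
take #1, #3, #2, #4, #5: step 5 already fails, because #5 deq() → empty cannot occur there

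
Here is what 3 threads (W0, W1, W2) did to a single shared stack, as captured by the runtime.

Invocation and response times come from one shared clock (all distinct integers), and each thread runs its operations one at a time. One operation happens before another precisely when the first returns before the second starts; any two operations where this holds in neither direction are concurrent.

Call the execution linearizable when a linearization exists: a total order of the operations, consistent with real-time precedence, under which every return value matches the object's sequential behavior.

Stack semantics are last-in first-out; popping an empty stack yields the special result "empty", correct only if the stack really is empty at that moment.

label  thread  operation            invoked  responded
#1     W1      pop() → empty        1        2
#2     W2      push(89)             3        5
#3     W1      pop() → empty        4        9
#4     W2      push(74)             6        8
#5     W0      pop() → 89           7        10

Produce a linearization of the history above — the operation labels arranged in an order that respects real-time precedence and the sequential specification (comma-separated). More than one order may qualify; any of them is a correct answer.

after step 1 (#1 pop() → empty): stack <>
after step 2 (#2 push(89)): stack <89>
after step 3 (#5 pop() → 89): stack <>
after step 4 (#3 pop() → empty): stack <>
after step 5 (#4 push(74)): stack <74>

#1, #2, #5, #3, #4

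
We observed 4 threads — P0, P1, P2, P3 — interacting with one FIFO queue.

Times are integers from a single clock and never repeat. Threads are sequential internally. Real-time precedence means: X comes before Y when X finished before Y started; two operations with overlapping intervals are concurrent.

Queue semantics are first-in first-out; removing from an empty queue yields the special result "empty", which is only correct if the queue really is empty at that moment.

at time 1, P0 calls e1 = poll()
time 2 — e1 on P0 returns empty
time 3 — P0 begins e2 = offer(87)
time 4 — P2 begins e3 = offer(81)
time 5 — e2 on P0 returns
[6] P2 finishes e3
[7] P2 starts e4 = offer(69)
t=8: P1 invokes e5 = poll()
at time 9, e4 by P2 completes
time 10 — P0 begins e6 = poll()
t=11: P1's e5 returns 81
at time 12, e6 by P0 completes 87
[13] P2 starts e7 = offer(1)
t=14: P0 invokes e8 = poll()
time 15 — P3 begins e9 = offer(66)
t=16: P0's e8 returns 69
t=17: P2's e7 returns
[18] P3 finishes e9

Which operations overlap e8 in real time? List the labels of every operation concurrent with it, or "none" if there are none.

e7, e9

e8 runs from 14 to 16; window-overlapping ops are concurrent
e1 [1,2]: before
e2 [3,5]: before
e3 [4,6]: before
e4 [7,9]: before
e5 [8,11]: before
e6 [10,12]: before
e7 [13,17]: concurrent
e9 [15,18]: concurrent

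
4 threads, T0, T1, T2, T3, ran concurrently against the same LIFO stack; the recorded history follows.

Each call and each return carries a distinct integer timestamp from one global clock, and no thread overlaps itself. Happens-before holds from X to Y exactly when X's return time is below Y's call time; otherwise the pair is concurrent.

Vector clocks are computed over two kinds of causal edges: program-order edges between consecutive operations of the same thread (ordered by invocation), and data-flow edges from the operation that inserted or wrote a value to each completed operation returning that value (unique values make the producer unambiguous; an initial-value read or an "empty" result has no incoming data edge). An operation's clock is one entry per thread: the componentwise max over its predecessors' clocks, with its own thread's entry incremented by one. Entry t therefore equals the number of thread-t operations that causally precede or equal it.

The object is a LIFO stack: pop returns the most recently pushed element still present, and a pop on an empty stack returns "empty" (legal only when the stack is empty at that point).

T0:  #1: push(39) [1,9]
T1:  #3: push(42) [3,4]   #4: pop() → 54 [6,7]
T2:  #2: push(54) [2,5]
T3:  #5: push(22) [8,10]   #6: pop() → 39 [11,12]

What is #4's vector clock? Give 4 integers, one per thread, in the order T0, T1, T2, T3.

#5, invoked 8, has no incoming edges; only T3's bump applies → (0, 0, 0, 1)
#2, invoked 2, has no incoming edges; only T2's bump applies → (0, 0, 1, 0)
#3, invoked 3, has no incoming edges; only T1's bump applies → (0, 1, 0, 0)
#1, invoked 1, has no incoming edges; only T0's bump applies → (1, 0, 0, 0)
VC(#4, invoked at 6): max of VC(#2)=(0, 0, 1, 0), VC(#3)=(0, 1, 0, 0), then +1 on thread T1 → (0, 2, 1, 0)
VC(#6, invoked at 11): max of VC(#1)=(1, 0, 0, 0), VC(#5)=(0, 0, 0, 1), then +1 on thread T3 → (1, 0, 0, 2)
target: VC(#4) = (0, 2, 1, 0)

(0, 2, 1, 0)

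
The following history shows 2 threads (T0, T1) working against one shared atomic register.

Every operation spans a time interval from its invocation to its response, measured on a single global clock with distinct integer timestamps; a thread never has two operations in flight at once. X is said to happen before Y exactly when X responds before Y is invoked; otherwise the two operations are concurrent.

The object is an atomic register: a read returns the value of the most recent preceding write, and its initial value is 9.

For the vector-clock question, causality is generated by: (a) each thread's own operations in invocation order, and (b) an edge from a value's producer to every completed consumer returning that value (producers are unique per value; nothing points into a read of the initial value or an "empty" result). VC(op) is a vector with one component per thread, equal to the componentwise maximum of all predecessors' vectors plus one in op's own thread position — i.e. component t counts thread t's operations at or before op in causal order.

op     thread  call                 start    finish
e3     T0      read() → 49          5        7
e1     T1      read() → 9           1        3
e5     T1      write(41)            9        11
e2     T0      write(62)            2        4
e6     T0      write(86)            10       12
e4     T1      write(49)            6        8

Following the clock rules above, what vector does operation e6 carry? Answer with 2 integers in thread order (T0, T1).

(3, 2)

e1 (invocation 1): nothing precedes it; T1's component alone gives (0, 1)
e2 (invocation 2): nothing precedes it; T0's component alone gives (1, 0)
e4 (invocation 6): componentwise max over VC(e1)=(0, 1), +1 at T1, giving (0, 2)
e5 (invocation 9): componentwise max over VC(e4)=(0, 2), +1 at T1, giving (0, 3)
e3 (invocation 5): componentwise max over VC(e2)=(1, 0), VC(e4)=(0, 2), +1 at T0, giving (2, 2)
e6 (invocation 10): componentwise max over VC(e3)=(2, 2), +1 at T0, giving (3, 2)
target: VC(e6) = (3, 2)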